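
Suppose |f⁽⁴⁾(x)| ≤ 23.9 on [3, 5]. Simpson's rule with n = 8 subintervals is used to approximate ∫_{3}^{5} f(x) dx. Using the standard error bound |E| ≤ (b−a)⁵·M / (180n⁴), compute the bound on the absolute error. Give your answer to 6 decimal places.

|E| ≤ (2)⁵·23.9 / (180·8⁴) = 764.8/737280 = 0.001037.

0.001037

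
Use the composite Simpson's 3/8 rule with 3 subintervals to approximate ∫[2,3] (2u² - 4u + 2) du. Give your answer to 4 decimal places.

h = (3 − 2)/3 = 0.333333.
Nodes u₀,…,u₃ = 2, 2.333333, 2.666667, 3.
f(u) = 2u² - 4u + 2: f₀=2, f₁=3.555556, f₂=5.555556, f₃=8.
(3h/8)·[f₀ + 3f₁ + 3f₂ + f₃] = 0.125·(37.333333) = 4.6667.

4.6667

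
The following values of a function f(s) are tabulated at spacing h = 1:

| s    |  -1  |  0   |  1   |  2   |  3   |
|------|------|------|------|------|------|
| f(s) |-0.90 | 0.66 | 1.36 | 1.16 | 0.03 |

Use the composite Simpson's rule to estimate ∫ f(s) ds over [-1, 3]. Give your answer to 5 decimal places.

3.04333

h = 1, n = 4.
(h/3)·[y₀ + 4y₁ + 2y₂ + 4y₃ + y₄] = 0.333333·(9.13) = 3.04333.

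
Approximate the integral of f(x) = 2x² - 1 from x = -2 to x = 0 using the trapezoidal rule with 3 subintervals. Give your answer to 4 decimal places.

h = (0 − (-2))/3 = 0.666667.
Nodes x₀,…,x₃ = -2, -1.333333, -0.666667, 0.
f(x) = 2x² - 1: f₀=7, f₁=2.555556, f₂=-0.111111, f₃=-1.
(h/2)·[f₀ + 2f₁ + 2f₂ + f₃] = 0.333333·(10.888889) = 3.6296.

3.6296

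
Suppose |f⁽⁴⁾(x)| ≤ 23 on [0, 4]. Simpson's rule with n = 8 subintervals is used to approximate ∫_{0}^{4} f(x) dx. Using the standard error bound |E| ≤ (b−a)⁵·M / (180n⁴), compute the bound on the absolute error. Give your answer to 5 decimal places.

0.03194

|E| ≤ (4)⁵·23 / (180·8⁴) = 23552/737280 = 0.03194.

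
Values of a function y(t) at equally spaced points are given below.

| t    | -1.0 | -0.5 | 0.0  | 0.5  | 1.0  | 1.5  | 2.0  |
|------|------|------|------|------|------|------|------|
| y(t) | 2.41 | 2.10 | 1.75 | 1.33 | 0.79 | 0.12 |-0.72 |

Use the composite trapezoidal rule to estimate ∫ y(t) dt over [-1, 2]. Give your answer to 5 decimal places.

h = 0.5, n = 6.
(h/2)·[y₀ + 2y₁ + 2y₂ + 2y₃ + 2y₄ + 2y₅ + y₆] = 0.25·(13.87) = 3.46750.

3.46750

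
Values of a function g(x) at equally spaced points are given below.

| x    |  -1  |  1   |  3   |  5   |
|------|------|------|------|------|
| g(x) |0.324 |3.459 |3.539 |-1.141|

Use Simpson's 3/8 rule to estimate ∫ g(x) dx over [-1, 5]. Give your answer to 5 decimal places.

15.13275

h = 2, n = 3.
(3h/8)·[y₀ + 3y₁ + 3y₂ + y₃] = 0.75·(20.177) = 15.13275.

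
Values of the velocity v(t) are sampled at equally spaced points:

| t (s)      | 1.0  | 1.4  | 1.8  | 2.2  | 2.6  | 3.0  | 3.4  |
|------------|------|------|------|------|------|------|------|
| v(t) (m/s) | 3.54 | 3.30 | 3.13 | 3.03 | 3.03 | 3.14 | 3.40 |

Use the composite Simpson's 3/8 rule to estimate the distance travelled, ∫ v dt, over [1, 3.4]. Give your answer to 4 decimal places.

h = 0.4, n = 6.
(3h/8)·[y₀ + 3y₁ + 3y₂ + 2y₃ + 3y₄ + 3y₅ + y₆] = 0.15·(50.80) = 7.6200.

7.6200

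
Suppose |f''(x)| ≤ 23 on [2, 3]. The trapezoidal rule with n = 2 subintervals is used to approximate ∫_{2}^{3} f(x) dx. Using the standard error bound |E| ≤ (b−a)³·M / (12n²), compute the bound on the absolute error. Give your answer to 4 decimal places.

|E| ≤ (1)³·23 / (12·2²) = 23/48 = 0.4792.

0.4792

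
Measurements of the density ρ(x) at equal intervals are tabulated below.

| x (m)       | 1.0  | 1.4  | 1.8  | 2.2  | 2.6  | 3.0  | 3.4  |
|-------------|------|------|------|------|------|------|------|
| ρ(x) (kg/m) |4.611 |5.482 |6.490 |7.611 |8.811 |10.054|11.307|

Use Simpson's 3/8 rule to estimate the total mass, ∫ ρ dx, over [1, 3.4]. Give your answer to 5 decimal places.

18.54765

h = 0.4, n = 6.
(3h/8)·[y₀ + 3y₁ + 3y₂ + 2y₃ + 3y₄ + 3y₅ + y₆] = 0.15·(123.651) = 18.54765.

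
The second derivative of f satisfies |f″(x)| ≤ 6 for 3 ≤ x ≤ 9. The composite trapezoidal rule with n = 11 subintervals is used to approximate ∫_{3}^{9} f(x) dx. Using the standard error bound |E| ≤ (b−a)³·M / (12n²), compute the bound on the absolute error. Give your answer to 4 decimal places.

|E| ≤ (6)³·6 / (12·11²) = 1296/1452 = 0.8926.

0.8926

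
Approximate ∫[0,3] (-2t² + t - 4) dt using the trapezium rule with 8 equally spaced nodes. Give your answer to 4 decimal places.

h = (3 − 0)/7 = 0.428571.
Nodes t₀,…,t₇ = 0, 0.428571, 0.857143, 1.285714, 1.714286, 2.142857, 2.571429, 3.
f(t) = -2t² + t - 4: f₀=-4, f₁=-3.938776, f₂=-4.612245, f₃=-6.020408, f₄=-8.163265, f₅=-11.040816, f₆=-14.653061, f₇=-19.
(h/2)·[f₀ + 2f₁ + 2f₂ + 2f₃ + 2f₄ + 2f₅ + 2f₆ + f₇] = 0.214286·(-119.857143) = -25.6837.

-25.6837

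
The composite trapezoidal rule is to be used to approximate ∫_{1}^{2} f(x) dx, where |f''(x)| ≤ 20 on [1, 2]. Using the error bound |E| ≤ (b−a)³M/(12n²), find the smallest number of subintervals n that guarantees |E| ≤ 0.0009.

44

Need 20/(12n²) ≤ 0.0009.
n² ≥ 20/(12·0.0009) = 1851.85 ⇒ n ≥ 43.0331, so the smallest n is 44.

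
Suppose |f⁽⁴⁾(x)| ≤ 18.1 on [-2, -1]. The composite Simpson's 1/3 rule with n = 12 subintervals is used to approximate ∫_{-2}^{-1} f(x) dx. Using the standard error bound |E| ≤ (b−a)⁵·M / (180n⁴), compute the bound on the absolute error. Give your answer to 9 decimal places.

|E| ≤ (1)⁵·18.1 / (180·12⁴) = 18.1/3732480 = 0.000004849.

0.000004849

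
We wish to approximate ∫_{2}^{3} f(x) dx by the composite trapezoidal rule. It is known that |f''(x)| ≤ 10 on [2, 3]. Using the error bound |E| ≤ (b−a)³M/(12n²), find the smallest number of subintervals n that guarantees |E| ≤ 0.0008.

33

Need 10/(12n²) ≤ 0.0008.
n² ≥ 10/(12·0.0008) = 1041.67 ⇒ n ≥ 32.2749, so the smallest n is 33.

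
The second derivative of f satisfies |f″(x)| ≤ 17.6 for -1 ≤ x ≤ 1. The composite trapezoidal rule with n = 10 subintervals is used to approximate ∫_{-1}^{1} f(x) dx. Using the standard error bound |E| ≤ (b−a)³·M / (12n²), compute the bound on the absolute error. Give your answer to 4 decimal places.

0.1173

|E| ≤ (2)³·17.6 / (12·10²) = 140.8/1200 = 0.1173.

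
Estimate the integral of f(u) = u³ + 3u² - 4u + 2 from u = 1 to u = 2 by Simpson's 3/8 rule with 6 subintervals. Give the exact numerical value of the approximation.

6.75

h = (2 − 1)/6 = 0.166667.
Nodes u₀,…,u₆ = 1, 1.166667, 1.333333, 1.5, 1.666667, 1.833333, 2.
f(u) = u³ + 3u² - 4u + 2: f₀=2, f₁=3.004630, f₂=4.370370, f₃=6.125, f₄=8.296296, f₅=10.912037, f₆=14.
(3h/8)·[f₀ + 3f₁ + 3f₂ + 2f₃ + 3f₄ + 3f₅ + f₆] = 0.0625·(108) = 6.75.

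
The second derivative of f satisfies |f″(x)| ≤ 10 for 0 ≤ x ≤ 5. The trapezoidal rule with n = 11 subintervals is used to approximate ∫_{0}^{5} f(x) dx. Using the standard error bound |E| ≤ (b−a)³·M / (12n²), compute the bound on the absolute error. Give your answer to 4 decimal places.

|E| ≤ (5)³·10 / (12·11²) = 1250/1452 = 0.8609.

0.8609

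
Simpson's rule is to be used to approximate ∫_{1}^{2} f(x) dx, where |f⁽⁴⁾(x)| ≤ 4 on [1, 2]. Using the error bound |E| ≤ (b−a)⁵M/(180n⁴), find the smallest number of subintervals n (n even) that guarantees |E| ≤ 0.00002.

6

Need 4/(180n⁴) ≤ 0.00002.
n⁴ ≥ 4/(180·0.00002) = 1111.11 ⇒ n ≥ 5.7735, so the smallest even n is 6. (n must be even for Simpson's rule.)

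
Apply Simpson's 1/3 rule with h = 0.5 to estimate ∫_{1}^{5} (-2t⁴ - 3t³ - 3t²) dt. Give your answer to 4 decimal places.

h = (5 − 1)/8 = 0.5.
Nodes t₀,…,t₈ = 1, 1.5, 2, 2.5, 3, 3.5, 4, 4.5, 5.
f(t) = -2t⁴ - 3t³ - 3t²: f₀=-8, f₁=-27, f₂=-68, f₃=-143.75, f₄=-270, f₅=-465.5, f₆=-752, f₇=-1154.25, f₈=-1700.
(h/3)·[f₀ + 4f₁ + 2f₂ + 4f₃ + 2f₄ + 4f₅ + 2f₆ + 4f₇ + f₈] = 0.166667·(-11050) = -1841.6667.

-1841.6667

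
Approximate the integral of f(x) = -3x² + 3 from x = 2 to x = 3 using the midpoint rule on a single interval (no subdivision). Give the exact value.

-15.75

M = (b−a)·f(2.5) = 1·(-15.75) = -15.75.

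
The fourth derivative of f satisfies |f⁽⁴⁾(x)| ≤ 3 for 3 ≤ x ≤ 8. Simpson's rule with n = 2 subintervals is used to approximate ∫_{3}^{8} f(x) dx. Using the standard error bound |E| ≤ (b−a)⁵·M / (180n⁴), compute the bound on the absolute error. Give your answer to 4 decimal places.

|E| ≤ (5)⁵·3 / (180·2⁴) = 9375/2880 = 3.2552.

3.2552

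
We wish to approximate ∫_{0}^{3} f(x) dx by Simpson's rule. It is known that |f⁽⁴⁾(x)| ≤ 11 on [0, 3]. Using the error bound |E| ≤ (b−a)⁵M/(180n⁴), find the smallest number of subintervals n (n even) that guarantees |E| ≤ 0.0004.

Need 2673/(180n⁴) ≤ 0.0004.
n⁴ ≥ 2673/(180·0.0004) = 37125 ⇒ n ≥ 13.8809, so the smallest even n is 14. (n must be even for Simpson's rule.)

14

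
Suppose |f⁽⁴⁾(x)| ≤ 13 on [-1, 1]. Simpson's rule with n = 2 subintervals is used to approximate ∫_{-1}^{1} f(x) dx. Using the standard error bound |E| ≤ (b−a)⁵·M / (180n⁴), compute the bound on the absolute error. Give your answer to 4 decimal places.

|E| ≤ (2)⁵·13 / (180·2⁴) = 416/2880 = 0.1444.

0.1444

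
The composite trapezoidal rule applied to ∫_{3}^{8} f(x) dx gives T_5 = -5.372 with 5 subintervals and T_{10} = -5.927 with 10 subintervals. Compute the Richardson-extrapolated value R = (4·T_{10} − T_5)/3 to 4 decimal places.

R = (4·T_{10} − T_5) / 3 = (4·(-5.927) − (-5.372))/3 = (-18.336)/3 = -6.1120.

-6.1120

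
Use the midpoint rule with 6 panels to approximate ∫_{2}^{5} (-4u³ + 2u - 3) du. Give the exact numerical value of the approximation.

-594.375

h = (5 − 2)/6 = 0.5.
Midpoints m₁,…,m₆ = 2.25, 2.75, 3.25, 3.75, 4.25, 4.75.
f(m₁)=-44.0625, f(m₂)=-80.6875, f(m₃)=-133.8125, f(m₄)=-206.4375, f(m₅)=-301.5625, f(m₆)=-422.1875.
h·[f(m₁) + f(m₂) + f(m₃) + f(m₄) + f(m₅) + f(m₆)] = 0.5·(-1188.75) = -594.375.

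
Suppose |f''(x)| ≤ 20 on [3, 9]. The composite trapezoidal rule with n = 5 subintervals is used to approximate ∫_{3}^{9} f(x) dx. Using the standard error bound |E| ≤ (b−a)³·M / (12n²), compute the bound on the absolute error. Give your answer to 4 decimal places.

|E| ≤ (6)³·20 / (12·5²) = 4320/300 = 14.4000.

14.4000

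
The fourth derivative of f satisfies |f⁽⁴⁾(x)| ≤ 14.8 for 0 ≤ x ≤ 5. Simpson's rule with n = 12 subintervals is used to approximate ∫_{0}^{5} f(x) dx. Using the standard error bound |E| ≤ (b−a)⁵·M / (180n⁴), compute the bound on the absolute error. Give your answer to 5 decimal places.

0.01239

|E| ≤ (5)⁵·14.8 / (180·12⁴) = 46250/3732480 = 0.01239.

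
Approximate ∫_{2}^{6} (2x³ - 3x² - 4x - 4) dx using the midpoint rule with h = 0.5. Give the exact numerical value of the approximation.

350.25

h = (6 − 2)/8 = 0.5.
Midpoints m₁,…,m₈ = 2.25, 2.75, 3.25, 3.75, 4.25, 4.75, 5.25, 5.75.
f(m₁)=-5.40625, f(m₂)=3.90625, f(m₃)=19.96875, f(m₄)=44.28125, f(m₅)=78.34375, f(m₆)=123.65625, f(m₇)=181.71875, f(m₈)=254.03125.
h·[f(m₁) + f(m₂) + f(m₃) + f(m₄) + f(m₅) + f(m₆) + f(m₇) + f(m₈)] = 0.5·(700.5) = 350.25.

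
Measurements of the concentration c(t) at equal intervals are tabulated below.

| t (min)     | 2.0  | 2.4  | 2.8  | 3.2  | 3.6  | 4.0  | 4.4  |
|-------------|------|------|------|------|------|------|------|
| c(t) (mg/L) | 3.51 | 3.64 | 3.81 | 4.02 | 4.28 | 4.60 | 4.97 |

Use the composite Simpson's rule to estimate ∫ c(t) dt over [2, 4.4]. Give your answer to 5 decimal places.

h = 0.4, n = 6.
(h/3)·[y₀ + 4y₁ + 2y₂ + 4y₃ + 2y₄ + 4y₅ + y₆] = 0.133333·(73.70) = 9.82667.

9.82667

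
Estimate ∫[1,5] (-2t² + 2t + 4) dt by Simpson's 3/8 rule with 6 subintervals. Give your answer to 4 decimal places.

-42.6667

h = (5 − 1)/6 = 0.666667.
Nodes t₀,…,t₆ = 1, 1.666667, 2.333333, 3, 3.666667, 4.333333, 5.
f(t) = -2t² + 2t + 4: f₀=4, f₁=1.777778, f₂=-2.222222, f₃=-8, f₄=-15.555556, f₅=-24.888889, f₆=-36.
(3h/8)·[f₀ + 3f₁ + 3f₂ + 2f₃ + 3f₄ + 3f₅ + f₆] = 0.25·(-170.666667) = -42.6667.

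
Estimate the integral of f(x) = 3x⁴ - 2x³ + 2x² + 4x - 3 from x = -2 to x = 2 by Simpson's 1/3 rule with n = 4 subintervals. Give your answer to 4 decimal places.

h = (2 − (-2))/4 = 1.
Nodes x₀,…,x₄ = -2, -1, 0, 1, 2.
f(x) = 3x⁴ - 2x³ + 2x² + 4x - 3: f₀=61, f₁=0, f₂=-3, f₃=4, f₄=45.
(h/3)·[f₀ + 4f₁ + 2f₂ + 4f₃ + f₄] = 0.333333·(116) = 38.6667.

38.6667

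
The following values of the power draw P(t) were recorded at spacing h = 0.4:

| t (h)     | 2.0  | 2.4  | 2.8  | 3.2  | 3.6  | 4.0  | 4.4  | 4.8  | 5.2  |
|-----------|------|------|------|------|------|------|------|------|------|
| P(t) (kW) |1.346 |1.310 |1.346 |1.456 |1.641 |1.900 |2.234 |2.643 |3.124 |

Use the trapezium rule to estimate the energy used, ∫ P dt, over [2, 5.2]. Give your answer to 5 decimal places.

h = 0.4, n = 8.
(h/2)·[y₀ + 2y₁ + 2y₂ + 2y₃ + 2y₄ + 2y₅ + 2y₆ + 2y₇ + y₈] = 0.2·(29.530) = 5.90600.

5.90600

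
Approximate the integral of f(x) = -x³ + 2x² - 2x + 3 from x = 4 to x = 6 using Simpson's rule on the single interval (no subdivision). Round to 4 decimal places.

-172.6667

S = (b−a)/6 · [f(4) + 4f(5) + f(6)] = 0.333333·[(-37) + 4·(-82) + (-153)] = -172.6667.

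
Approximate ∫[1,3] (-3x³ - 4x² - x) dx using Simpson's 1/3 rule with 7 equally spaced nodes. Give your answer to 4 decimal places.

-98.6667

h = (3 − 1)/6 = 0.333333.
Nodes x₀,…,x₆ = 1, 1.333333, 1.666667, 2, 2.333333, 2.666667, 3.
f(x) = -3x³ - 4x² - x: f₀=-8, f₁=-15.555556, f₂=-26.666667, f₃=-42, f₄=-62.222222, f₅=-88, f₆=-120.
(h/3)·[f₀ + 4f₁ + 2f₂ + 4f₃ + 2f₄ + 4f₅ + f₆] = 0.111111·(-888) = -98.6667.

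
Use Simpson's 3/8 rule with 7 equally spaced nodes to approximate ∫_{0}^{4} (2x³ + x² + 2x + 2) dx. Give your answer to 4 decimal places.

173.3333

h = (4 − 0)/6 = 0.666667.
Nodes x₀,…,x₆ = 0, 0.666667, 1.333333, 2, 2.666667, 3.333333, 4.
f(x) = 2x³ + x² + 2x + 2: f₀=2, f₁=4.370370, f₂=11.185185, f₃=26, f₄=52.370370, f₅=93.851852, f₆=154.
(3h/8)·[f₀ + 3f₁ + 3f₂ + 2f₃ + 3f₄ + 3f₅ + f₆] = 0.25·(693.333333) = 173.3333.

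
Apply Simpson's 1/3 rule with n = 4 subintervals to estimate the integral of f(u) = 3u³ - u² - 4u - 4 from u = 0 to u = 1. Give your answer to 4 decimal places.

h = (1 − 0)/4 = 0.25.
Nodes u₀,…,u₄ = 0, 0.25, 0.5, 0.75, 1.
f(u) = 3u³ - u² - 4u - 4: f₀=-4, f₁=-5.015625, f₂=-5.875, f₃=-6.296875, f₄=-6.
(h/3)·[f₀ + 4f₁ + 2f₂ + 4f₃ + f₄] = 0.083333·(-67) = -5.5833.

-5.5833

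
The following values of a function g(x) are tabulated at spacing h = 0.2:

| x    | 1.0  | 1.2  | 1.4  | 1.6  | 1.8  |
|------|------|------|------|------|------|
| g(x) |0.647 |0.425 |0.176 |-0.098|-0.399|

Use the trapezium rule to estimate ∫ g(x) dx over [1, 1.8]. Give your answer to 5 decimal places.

0.12540

h = 0.2, n = 4.
(h/2)·[y₀ + 2y₁ + 2y₂ + 2y₃ + y₄] = 0.1·(1.254) = 0.12540.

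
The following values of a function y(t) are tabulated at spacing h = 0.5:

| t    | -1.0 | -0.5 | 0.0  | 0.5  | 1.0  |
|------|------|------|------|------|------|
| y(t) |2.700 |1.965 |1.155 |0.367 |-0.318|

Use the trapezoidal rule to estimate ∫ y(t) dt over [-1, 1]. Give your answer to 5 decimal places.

h = 0.5, n = 4.
(h/2)·[y₀ + 2y₁ + 2y₂ + 2y₃ + y₄] = 0.25·(9.356) = 2.33900.

2.33900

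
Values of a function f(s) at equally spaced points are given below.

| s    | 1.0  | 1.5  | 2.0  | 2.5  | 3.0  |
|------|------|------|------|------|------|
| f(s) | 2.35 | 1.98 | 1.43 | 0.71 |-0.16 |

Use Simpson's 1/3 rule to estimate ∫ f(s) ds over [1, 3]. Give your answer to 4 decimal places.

2.6350

h = 0.5, n = 4.
(h/3)·[y₀ + 4y₁ + 2y₂ + 4y₃ + y₄] = 0.166667·(15.81) = 2.6350.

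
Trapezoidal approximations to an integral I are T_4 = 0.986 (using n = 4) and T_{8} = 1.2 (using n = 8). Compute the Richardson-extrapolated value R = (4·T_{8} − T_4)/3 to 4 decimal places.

R = (4·T_{8} − T_4) / 3 = (4·1.2 − 0.986)/3 = (3.814)/3 = 1.2713.

1.2713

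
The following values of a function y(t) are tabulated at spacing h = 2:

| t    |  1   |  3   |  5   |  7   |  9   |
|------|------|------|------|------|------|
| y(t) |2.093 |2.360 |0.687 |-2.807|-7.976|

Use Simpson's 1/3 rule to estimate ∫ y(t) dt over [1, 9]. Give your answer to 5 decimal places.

-4.19800

h = 2, n = 4.
(h/3)·[y₀ + 4y₁ + 2y₂ + 4y₃ + y₄] = 0.666667·(-6.297) = -4.19800.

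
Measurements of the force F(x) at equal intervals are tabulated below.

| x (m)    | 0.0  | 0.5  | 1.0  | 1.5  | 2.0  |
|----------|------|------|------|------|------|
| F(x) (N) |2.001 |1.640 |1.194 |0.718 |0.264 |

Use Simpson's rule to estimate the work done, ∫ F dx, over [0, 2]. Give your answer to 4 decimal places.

2.3475

h = 0.5, n = 4.
(h/3)·[y₀ + 4y₁ + 2y₂ + 4y₃ + y₄] = 0.166667·(14.085) = 2.3475.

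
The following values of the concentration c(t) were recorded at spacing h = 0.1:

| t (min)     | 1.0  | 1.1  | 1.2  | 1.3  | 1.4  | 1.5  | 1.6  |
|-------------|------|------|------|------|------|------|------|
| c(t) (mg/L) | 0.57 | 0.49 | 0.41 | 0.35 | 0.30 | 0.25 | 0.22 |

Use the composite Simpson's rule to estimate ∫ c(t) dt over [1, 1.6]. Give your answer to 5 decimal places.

h = 0.1, n = 6.
(h/3)·[y₀ + 4y₁ + 2y₂ + 4y₃ + 2y₄ + 4y₅ + y₆] = 0.033333·(6.57) = 0.21900.

0.21900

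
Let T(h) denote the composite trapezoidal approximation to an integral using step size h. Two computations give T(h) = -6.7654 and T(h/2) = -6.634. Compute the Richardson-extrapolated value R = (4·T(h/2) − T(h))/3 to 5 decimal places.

-6.59020

R = (4·T(h/2) − T(h)) / 3 = (4·(-6.634) − (-6.7654))/3 = (-19.7706)/3 = -6.59020.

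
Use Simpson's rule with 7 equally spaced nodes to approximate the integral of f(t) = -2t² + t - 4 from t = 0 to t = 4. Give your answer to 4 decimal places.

-50.6667

h = (4 − 0)/6 = 0.666667.
Nodes t₀,…,t₆ = 0, 0.666667, 1.333333, 2, 2.666667, 3.333333, 4.
f(t) = -2t² + t - 4: f₀=-4, f₁=-4.222222, f₂=-6.222222, f₃=-10, f₄=-15.555556, f₅=-22.888889, f₆=-32.
(h/3)·[f₀ + 4f₁ + 2f₂ + 4f₃ + 2f₄ + 4f₅ + f₆] = 0.222222·(-228) = -50.6667.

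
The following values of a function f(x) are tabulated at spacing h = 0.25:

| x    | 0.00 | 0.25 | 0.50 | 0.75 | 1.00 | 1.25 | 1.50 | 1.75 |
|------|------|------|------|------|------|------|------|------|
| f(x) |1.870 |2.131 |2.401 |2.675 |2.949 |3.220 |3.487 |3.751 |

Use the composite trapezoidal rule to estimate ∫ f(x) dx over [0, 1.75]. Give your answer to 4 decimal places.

h = 0.25, n = 7.
(h/2)·[y₀ + 2y₁ + 2y₂ + 2y₃ + 2y₄ + 2y₅ + 2y₆ + y₇] = 0.125·(39.347) = 4.9184.

4.9184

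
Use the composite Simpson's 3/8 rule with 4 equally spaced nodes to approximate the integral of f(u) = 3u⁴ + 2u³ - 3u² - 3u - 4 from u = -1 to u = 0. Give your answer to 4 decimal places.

-3.3889

h = (0 − (-1))/3 = 0.333333.
Nodes u₀,…,u₃ = -1, -0.666667, -0.333333, 0.
f(u) = 3u⁴ + 2u³ - 3u² - 3u - 4: f₀=-3, f₁=-3.333333, f₂=-3.370370, f₃=-4.
(3h/8)·[f₀ + 3f₁ + 3f₂ + f₃] = 0.125·(-27.111111) = -3.3889.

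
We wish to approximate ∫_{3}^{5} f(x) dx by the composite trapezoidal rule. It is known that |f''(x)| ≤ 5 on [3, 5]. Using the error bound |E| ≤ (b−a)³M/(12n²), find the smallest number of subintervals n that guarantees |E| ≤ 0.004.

Need 40/(12n²) ≤ 0.004.
n² ≥ 40/(12·0.004) = 833.333 ⇒ n ≥ 28.8675, so the smallest n is 29.

29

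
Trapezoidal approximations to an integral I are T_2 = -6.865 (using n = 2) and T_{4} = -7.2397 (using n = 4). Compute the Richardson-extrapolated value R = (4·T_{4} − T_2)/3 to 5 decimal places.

-7.36460

R = (4·T_{4} − T_2) / 3 = (4·(-7.2397) − (-6.865))/3 = (-22.0938)/3 = -7.36460.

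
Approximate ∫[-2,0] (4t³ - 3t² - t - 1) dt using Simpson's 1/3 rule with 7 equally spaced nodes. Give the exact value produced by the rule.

h = (0 − (-2))/6 = 0.333333.
Nodes t₀,…,t₆ = -2, -1.666667, -1.333333, -1, -0.666667, -0.333333, 0.
f(t) = 4t³ - 3t² - t - 1: f₀=-43, f₁=-26.185185, f₂=-14.481481, f₃=-7, f₄=-2.851852, f₅=-1.148148, f₆=-1.
(h/3)·[f₀ + 4f₁ + 2f₂ + 4f₃ + 2f₄ + 4f₅ + f₆] = 0.111111·(-216) = -24.

-24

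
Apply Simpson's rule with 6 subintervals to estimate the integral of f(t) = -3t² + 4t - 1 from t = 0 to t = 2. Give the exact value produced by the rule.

h = (2 − 0)/6 = 0.333333.
Nodes t₀,…,t₆ = 0, 0.333333, 0.666667, 1, 1.333333, 1.666667, 2.
f(t) = -3t² + 4t - 1: f₀=-1, f₁=0, f₂=0.333333, f₃=0, f₄=-1, f₅=-2.666667, f₆=-5.
(h/3)·[f₀ + 4f₁ + 2f₂ + 4f₃ + 2f₄ + 4f₅ + f₆] = 0.111111·(-18) = -2.

-2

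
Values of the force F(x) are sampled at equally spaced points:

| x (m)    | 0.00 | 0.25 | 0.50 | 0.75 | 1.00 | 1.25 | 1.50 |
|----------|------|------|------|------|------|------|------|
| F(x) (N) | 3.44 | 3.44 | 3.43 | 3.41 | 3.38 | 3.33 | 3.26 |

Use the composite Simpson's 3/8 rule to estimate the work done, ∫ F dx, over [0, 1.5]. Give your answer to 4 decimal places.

5.0869

h = 0.25, n = 6.
(3h/8)·[y₀ + 3y₁ + 3y₂ + 2y₃ + 3y₄ + 3y₅ + y₆] = 0.09375·(54.26) = 5.0869.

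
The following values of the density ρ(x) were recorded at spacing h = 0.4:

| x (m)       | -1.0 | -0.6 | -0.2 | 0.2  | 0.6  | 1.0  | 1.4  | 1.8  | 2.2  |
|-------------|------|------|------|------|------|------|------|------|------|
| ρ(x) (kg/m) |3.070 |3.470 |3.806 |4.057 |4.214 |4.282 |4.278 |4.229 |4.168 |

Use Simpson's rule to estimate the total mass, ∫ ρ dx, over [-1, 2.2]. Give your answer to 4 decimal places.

12.7981

h = 0.4, n = 8.
(h/3)·[y₀ + 4y₁ + 2y₂ + 4y₃ + 2y₄ + 4y₅ + 2y₆ + 4y₇ + y₈] = 0.133333·(95.986) = 12.7981.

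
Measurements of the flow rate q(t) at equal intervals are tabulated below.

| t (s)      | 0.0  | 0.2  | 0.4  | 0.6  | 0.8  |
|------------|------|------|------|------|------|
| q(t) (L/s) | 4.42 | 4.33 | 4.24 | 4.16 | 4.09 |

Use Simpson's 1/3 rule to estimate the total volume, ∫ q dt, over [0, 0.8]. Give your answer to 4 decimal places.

3.3967

h = 0.2, n = 4.
(h/3)·[y₀ + 4y₁ + 2y₂ + 4y₃ + y₄] = 0.066667·(50.95) = 3.3967.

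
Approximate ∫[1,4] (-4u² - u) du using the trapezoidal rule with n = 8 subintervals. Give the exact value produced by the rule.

-91.78125

h = (4 − 1)/8 = 0.375.
Nodes u₀,…,u₈ = 1, 1.375, 1.75, 2.125, 2.5, 2.875, 3.25, 3.625, 4.
f(u) = -4u² - u: f₀=-5, f₁=-8.9375, f₂=-14, f₃=-20.1875, f₄=-27.5, f₅=-35.9375, f₆=-45.5, f₇=-56.1875, f₈=-68.
(h/2)·[f₀ + 2f₁ + 2f₂ + 2f₃ + 2f₄ + 2f₅ + 2f₆ + 2f₇ + f₈] = 0.1875·(-489.5) = -91.78125.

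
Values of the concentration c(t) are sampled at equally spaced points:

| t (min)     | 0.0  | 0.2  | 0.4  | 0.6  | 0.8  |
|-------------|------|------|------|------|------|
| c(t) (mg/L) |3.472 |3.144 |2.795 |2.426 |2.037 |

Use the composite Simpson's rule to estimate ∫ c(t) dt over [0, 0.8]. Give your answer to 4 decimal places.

2.2253

h = 0.2, n = 4.
(h/3)·[y₀ + 4y₁ + 2y₂ + 4y₃ + y₄] = 0.066667·(33.379) = 2.2253.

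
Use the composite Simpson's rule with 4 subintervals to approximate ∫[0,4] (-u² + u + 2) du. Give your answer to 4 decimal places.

-5.3333

h = (4 − 0)/4 = 1.
Nodes u₀,…,u₄ = 0, 1, 2, 3, 4.
f(u) = -u² + u + 2: f₀=2, f₁=2, f₂=0, f₃=-4, f₄=-10.
(h/3)·[f₀ + 4f₁ + 2f₂ + 4f₃ + f₄] = 0.333333·(-16) = -5.3333.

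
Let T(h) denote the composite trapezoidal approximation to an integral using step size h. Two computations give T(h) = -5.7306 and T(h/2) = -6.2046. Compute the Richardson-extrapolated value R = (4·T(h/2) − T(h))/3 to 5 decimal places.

R = (4·T(h/2) − T(h)) / 3 = (4·(-6.2046) − (-5.7306))/3 = (-19.0878)/3 = -6.36260.

-6.36260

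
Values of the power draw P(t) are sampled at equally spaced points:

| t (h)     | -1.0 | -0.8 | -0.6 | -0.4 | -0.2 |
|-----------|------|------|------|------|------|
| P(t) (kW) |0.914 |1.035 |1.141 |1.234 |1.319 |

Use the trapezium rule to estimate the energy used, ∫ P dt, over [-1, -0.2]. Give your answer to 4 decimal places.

0.9053

h = 0.2, n = 4.
(h/2)·[y₀ + 2y₁ + 2y₂ + 2y₃ + y₄] = 0.1·(9.053) = 0.9053.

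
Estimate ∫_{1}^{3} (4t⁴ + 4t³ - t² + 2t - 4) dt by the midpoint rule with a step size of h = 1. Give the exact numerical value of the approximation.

h = (3 − 1)/2 = 1.
Midpoints m₁,…,m₂ = 1.5, 2.5.
f(m₁)=30.5, f(m₂)=213.5.
h·[f(m₁) + f(m₂)] = 1·(244) = 244.

244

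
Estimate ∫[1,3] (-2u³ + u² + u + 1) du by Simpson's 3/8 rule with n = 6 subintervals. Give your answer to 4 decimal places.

h = (3 − 1)/6 = 0.333333.
Nodes u₀,…,u₆ = 1, 1.333333, 1.666667, 2, 2.333333, 2.666667, 3.
f(u) = -2u³ + u² + u + 1: f₀=1, f₁=-0.629630, f₂=-3.814815, f₃=-9, f₄=-16.629630, f₅=-27.148148, f₆=-41.
(3h/8)·[f₀ + 3f₁ + 3f₂ + 2f₃ + 3f₄ + 3f₅ + f₆] = 0.125·(-202.666667) = -25.3333.

-25.3333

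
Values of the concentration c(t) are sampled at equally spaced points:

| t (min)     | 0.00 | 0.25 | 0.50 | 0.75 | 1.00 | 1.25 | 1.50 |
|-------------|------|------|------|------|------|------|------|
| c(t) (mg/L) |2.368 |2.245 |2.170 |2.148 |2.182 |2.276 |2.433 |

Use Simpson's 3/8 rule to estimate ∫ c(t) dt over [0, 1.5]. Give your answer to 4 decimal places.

h = 0.25, n = 6.
(3h/8)·[y₀ + 3y₁ + 3y₂ + 2y₃ + 3y₄ + 3y₅ + y₆] = 0.09375·(35.716) = 3.3484.

3.3484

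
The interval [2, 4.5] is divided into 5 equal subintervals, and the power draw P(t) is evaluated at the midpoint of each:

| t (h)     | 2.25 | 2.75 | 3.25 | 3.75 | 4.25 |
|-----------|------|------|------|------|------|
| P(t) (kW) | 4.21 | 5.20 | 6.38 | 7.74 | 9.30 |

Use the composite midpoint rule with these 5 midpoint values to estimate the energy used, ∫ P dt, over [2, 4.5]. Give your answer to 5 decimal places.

h = 0.5, n = 5.
h·[y(m₁) + y(m₂) + y(m₃) + y(m₄) + y(m₅)] = 0.5·(32.83) = 16.41500.

16.41500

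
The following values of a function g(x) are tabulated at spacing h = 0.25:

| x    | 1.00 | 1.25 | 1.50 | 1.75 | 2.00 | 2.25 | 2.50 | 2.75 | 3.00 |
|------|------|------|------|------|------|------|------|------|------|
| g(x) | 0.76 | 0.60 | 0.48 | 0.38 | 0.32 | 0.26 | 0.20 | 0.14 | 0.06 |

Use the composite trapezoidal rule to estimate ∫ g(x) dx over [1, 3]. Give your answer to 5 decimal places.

h = 0.25, n = 8.
(h/2)·[y₀ + 2y₁ + 2y₂ + 2y₃ + 2y₄ + 2y₅ + 2y₆ + 2y₇ + y₈] = 0.125·(5.58) = 0.69750.

0.69750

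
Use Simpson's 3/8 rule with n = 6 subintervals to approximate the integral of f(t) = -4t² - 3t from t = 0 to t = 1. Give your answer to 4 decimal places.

-2.8333

h = (1 − 0)/6 = 0.166667.
Nodes t₀,…,t₆ = 0, 0.166667, 0.333333, 0.5, 0.666667, 0.833333, 1.
f(t) = -4t² - 3t: f₀=0, f₁=-0.611111, f₂=-1.444444, f₃=-2.5, f₄=-3.777778, f₅=-5.277778, f₆=-7.
(3h/8)·[f₀ + 3f₁ + 3f₂ + 2f₃ + 3f₄ + 3f₅ + f₆] = 0.0625·(-45.333333) = -2.8333.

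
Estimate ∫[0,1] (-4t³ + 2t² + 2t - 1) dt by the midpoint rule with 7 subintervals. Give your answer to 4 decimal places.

-0.3265

h = (1 − 0)/7 = 0.142857.
Midpoints m₁,…,m₇ = 0.071429, 0.214286, 0.357143, 0.5, 0.642857, 0.785714, 0.928571.
f(m₁)=-0.848397, f(m₂)=-0.518950, f(m₃)=-0.212828, f(m₄)=0, f(m₅)=0.049563, f(m₆)=-0.134111, f(m₇)=-0.620991.
h·[f(m₁) + f(m₂) + f(m₃) + f(m₄) + f(m₅) + f(m₆) + f(m₇)] = 0.142857·(-2.285714) = -0.3265.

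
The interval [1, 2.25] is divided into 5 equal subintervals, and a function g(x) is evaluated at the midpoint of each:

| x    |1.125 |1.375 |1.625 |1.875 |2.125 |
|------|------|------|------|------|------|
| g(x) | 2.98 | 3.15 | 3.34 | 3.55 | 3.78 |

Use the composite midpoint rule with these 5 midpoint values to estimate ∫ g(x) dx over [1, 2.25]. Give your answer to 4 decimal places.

4.2000

h = 0.25, n = 5.
h·[y(m₁) + y(m₂) + y(m₃) + y(m₄) + y(m₅)] = 0.25·(16.80) = 4.2000.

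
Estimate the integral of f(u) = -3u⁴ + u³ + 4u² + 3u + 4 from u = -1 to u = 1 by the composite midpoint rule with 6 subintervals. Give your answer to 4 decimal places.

h = (1 − (-1))/6 = 0.333333.
Midpoints m₁,…,m₆ = -0.833333, -0.5, -0.166667, 0.166667, 0.5, 0.833333.
f(m₁)=2.252315, f(m₂)=3.1875, f(m₃)=3.604167, f(m₄)=4.613426, f(m₅)=6.4375, f(m₆)=8.409722.
h·[f(m₁) + f(m₂) + f(m₃) + f(m₄) + f(m₅) + f(m₆)] = 0.333333·(28.504630) = 9.5015.

9.5015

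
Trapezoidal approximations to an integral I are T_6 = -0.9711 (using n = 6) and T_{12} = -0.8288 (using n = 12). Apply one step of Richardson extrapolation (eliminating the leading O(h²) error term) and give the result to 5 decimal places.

R = (4·T_{12} − T_6) / 3 = (4·(-0.8288) − (-0.9711))/3 = (-2.3441)/3 = -0.78137.

-0.78137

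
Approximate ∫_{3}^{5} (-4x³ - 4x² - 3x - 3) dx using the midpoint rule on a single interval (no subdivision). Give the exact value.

M = (b−a)·f(4) = 2·(-335) = -670.

-670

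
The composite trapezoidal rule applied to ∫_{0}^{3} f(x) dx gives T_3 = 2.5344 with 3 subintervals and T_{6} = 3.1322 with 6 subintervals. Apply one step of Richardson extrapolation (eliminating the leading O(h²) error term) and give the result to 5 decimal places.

R = (4·T_{6} − T_3) / 3 = (4·3.1322 − 2.5344)/3 = (9.9944)/3 = 3.33147.

3.33147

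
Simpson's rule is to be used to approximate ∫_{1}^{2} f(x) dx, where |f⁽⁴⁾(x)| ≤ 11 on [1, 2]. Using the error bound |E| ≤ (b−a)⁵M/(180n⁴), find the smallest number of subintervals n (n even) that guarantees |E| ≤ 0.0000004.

20

Need 11/(180n⁴) ≤ 0.0000004.
n⁴ ≥ 11/(180·0.0000004) = 152778 ⇒ n ≥ 19.7704, so the smallest even n is 20. (n must be even for Simpson's rule.)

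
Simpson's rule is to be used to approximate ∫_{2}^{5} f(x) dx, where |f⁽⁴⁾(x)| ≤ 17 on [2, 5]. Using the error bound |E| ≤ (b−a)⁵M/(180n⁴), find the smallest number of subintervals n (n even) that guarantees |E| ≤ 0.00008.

Need 4131/(180n⁴) ≤ 0.00008.
n⁴ ≥ 4131/(180·0.00008) = 286875 ⇒ n ≥ 23.1432, so the smallest even n is 24. (n must be even for Simpson's rule.)

24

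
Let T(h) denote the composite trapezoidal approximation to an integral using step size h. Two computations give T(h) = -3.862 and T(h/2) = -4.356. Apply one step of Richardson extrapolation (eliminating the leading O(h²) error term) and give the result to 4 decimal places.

R = (4·T(h/2) − T(h)) / 3 = (4·(-4.356) − (-3.862))/3 = (-13.562)/3 = -4.5207.

-4.5207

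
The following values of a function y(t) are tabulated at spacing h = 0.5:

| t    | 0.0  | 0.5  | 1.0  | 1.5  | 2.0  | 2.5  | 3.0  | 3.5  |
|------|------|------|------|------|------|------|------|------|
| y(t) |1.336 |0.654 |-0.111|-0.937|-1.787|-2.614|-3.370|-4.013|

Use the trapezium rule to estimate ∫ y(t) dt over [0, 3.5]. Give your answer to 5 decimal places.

h = 0.5, n = 7.
(h/2)·[y₀ + 2y₁ + 2y₂ + 2y₃ + 2y₄ + 2y₅ + 2y₆ + y₇] = 0.25·(-19.007) = -4.75175.

-4.75175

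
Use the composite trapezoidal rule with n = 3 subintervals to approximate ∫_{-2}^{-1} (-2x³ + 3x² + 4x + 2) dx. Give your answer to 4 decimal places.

h = (-1 − (-2))/3 = 0.333333.
Nodes x₀,…,x₃ = -2, -1.666667, -1.333333, -1.
f(x) = -2x³ + 3x² + 4x + 2: f₀=22, f₁=12.925926, f₂=6.740741, f₃=3.
(h/2)·[f₀ + 2f₁ + 2f₂ + f₃] = 0.166667·(64.333333) = 10.7222.

10.7222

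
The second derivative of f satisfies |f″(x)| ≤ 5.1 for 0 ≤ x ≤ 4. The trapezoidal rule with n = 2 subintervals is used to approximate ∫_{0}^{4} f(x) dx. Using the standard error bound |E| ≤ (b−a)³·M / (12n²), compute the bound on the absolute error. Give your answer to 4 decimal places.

|E| ≤ (4)³·5.1 / (12·2²) = 326.4/48 = 6.8000.

6.8000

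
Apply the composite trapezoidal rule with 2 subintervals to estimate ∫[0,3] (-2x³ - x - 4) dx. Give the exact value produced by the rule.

-67.125

h = (3 − 0)/2 = 1.5.
Nodes x₀,…,x₂ = 0, 1.5, 3.
f(x) = -2x³ - x - 4: f₀=-4, f₁=-12.25, f₂=-61.
(h/2)·[f₀ + 2f₁ + f₂] = 0.75·(-89.5) = -67.125.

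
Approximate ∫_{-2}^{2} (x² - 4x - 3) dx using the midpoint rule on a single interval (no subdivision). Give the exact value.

M = (b−a)·f(0) = 4·(-3) = -12.

-12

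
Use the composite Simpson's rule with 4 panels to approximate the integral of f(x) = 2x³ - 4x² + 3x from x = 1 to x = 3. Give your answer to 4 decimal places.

h = (3 − 1)/4 = 0.5.
Nodes x₀,…,x₄ = 1, 1.5, 2, 2.5, 3.
f(x) = 2x³ - 4x² + 3x: f₀=1, f₁=2.25, f₂=6, f₃=13.75, f₄=27.
(h/3)·[f₀ + 4f₁ + 2f₂ + 4f₃ + f₄] = 0.166667·(104) = 17.3333.

17.3333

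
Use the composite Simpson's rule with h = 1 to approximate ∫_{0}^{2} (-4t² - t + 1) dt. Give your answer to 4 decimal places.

h = (2 − 0)/2 = 1.
Nodes t₀,…,t₂ = 0, 1, 2.
f(t) = -4t² - t + 1: f₀=1, f₁=-4, f₂=-17.
(h/3)·[f₀ + 4f₁ + f₂] = 0.333333·(-32) = -10.6667.

-10.6667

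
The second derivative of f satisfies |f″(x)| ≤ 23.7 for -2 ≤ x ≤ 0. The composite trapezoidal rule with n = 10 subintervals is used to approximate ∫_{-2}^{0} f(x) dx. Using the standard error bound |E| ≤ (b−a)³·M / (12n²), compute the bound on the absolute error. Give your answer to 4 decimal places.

|E| ≤ (2)³·23.7 / (12·10²) = 189.6/1200 = 0.1580.

0.1580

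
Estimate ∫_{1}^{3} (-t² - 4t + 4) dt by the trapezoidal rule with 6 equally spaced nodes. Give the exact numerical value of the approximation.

-16.72

h = (3 − 1)/5 = 0.4.
Nodes t₀,…,t₅ = 1, 1.4, 1.8, 2.2, 2.6, 3.
f(t) = -t² - 4t + 4: f₀=-1, f₁=-3.56, f₂=-6.44, f₃=-9.64, f₄=-13.16, f₅=-17.
(h/2)·[f₀ + 2f₁ + 2f₂ + 2f₃ + 2f₄ + f₅] = 0.2·(-83.6) = -16.72.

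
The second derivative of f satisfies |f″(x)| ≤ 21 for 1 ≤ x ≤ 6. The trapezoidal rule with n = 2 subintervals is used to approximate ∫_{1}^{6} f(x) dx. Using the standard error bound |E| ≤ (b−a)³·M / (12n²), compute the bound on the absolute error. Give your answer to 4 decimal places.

|E| ≤ (5)³·21 / (12·2²) = 2625/48 = 54.6875.

54.6875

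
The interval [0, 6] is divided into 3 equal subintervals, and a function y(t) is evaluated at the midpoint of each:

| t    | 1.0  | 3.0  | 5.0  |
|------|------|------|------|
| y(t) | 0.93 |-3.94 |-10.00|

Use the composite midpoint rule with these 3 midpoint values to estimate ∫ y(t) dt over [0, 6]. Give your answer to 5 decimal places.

-26.02000

h = 2, n = 3.
h·[y(m₁) + y(m₂) + y(m₃)] = 2·(-13.01) = -26.02000.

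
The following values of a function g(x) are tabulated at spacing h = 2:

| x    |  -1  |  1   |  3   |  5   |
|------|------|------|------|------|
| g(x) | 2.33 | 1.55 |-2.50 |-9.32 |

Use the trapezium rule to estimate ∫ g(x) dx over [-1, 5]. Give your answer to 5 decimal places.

-8.89000

h = 2, n = 3.
(h/2)·[y₀ + 2y₁ + 2y₂ + y₃] = 1·(-8.89) = -8.89000.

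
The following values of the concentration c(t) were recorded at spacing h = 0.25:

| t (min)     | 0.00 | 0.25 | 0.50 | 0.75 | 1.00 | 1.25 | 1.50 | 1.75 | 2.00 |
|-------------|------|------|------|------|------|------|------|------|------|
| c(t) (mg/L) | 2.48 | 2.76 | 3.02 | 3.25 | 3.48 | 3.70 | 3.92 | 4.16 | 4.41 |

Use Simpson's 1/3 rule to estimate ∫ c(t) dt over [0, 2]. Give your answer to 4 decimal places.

6.9342

h = 0.25, n = 8.
(h/3)·[y₀ + 4y₁ + 2y₂ + 4y₃ + 2y₄ + 4y₅ + 2y₆ + 4y₇ + y₈] = 0.083333·(83.21) = 6.9342.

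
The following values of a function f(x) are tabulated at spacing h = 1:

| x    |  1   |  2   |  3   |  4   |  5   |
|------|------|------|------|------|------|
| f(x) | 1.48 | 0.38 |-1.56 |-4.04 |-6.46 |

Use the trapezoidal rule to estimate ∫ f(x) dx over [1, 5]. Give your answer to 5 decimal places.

-7.71000

h = 1, n = 4.
(h/2)·[y₀ + 2y₁ + 2y₂ + 2y₃ + y₄] = 0.5·(-15.42) = -7.71000.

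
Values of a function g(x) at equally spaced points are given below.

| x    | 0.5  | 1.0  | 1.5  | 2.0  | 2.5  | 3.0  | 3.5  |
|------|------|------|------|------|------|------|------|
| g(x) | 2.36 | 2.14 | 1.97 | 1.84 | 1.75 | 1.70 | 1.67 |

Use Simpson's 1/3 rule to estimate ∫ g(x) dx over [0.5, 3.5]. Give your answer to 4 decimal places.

5.6983

h = 0.5, n = 6.
(h/3)·[y₀ + 4y₁ + 2y₂ + 4y₃ + 2y₄ + 4y₅ + y₆] = 0.166667·(34.19) = 5.6983.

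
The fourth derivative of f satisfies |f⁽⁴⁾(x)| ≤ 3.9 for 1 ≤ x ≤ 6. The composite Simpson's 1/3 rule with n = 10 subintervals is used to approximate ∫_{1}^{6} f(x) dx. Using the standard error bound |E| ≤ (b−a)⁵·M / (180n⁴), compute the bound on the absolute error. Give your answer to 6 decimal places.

|E| ≤ (5)⁵·3.9 / (180·10⁴) = 12187.5/1800000 = 0.006771.

0.006771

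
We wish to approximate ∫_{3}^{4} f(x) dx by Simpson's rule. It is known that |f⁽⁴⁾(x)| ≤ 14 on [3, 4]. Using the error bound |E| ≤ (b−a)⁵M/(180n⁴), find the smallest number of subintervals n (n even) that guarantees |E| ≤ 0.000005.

12

Need 14/(180n⁴) ≤ 0.000005.
n⁴ ≥ 14/(180·0.000005) = 15555.6 ⇒ n ≥ 11.1679, so the smallest even n is 12. (n must be even for Simpson's rule.)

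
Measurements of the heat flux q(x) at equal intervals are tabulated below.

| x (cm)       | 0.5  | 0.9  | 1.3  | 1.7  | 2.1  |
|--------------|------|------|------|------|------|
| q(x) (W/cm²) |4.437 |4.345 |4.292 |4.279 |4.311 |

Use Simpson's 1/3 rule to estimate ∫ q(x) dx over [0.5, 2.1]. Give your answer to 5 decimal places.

h = 0.4, n = 4.
(h/3)·[y₀ + 4y₁ + 2y₂ + 4y₃ + y₄] = 0.133333·(51.828) = 6.91040.

6.91040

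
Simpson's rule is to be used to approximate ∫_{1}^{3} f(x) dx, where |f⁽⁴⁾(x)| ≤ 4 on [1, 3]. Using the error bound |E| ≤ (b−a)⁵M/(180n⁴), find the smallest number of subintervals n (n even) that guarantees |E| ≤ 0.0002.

Need 128/(180n⁴) ≤ 0.0002.
n⁴ ≥ 128/(180·0.0002) = 3555.56 ⇒ n ≥ 7.7219, so the smallest even n is 8. (n must be even for Simpson's rule.)

8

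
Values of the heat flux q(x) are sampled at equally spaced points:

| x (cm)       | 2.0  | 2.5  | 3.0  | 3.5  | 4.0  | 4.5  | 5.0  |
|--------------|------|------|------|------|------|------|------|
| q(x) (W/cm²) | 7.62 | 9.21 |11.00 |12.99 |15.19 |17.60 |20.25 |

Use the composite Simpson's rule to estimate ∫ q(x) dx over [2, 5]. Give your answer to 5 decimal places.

39.90833

h = 0.5, n = 6.
(h/3)·[y₀ + 4y₁ + 2y₂ + 4y₃ + 2y₄ + 4y₅ + y₆] = 0.166667·(239.45) = 39.90833.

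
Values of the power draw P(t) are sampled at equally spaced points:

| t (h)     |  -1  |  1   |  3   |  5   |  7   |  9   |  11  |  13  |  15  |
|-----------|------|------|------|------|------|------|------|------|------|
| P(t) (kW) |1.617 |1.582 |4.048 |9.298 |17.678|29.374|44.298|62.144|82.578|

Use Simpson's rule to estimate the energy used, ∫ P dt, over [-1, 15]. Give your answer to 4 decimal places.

h = 2, n = 8.
(h/3)·[y₀ + 4y₁ + 2y₂ + 4y₃ + 2y₄ + 4y₅ + 2y₆ + 4y₇ + y₈] = 0.666667·(625.835) = 417.2233.

417.2233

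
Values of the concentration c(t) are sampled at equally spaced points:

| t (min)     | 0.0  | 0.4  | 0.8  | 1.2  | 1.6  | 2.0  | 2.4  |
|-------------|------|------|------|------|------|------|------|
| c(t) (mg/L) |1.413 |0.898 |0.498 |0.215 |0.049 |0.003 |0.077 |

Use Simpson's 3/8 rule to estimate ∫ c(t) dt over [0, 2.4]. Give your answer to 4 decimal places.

h = 0.4, n = 6.
(3h/8)·[y₀ + 3y₁ + 3y₂ + 2y₃ + 3y₄ + 3y₅ + y₆] = 0.15·(6.264) = 0.9396.

0.9396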